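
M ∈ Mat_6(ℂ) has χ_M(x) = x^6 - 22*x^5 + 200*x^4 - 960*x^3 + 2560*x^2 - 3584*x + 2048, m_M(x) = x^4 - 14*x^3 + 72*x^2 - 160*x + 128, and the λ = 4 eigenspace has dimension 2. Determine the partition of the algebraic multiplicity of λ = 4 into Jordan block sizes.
Block sizes for λ = 4: [3, 2]

Step 1 — from the characteristic polynomial, algebraic multiplicity of λ = 4 is 5. From dim ker(M − (4)·I) = 2, there are exactly 2 Jordan blocks for λ = 4.
Step 2 — from the minimal polynomial, the factor (x − 4)^3 tells us the largest block for λ = 4 has size 3.
Step 3 — with total size 5, 2 blocks, and largest block 3, the block sizes (in nonincreasing order) are [3, 2].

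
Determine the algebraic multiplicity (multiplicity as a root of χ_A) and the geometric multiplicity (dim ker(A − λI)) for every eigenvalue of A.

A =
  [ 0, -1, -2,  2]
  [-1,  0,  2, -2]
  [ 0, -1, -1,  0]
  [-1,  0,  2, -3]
λ = -1: alg = 4, geom = 2

Step 1 — factor the characteristic polynomial to read off the algebraic multiplicities:
  χ_A(x) = (x + 1)^4

Step 2 — compute geometric multiplicities via the rank-nullity identity g(λ) = n − rank(A − λI):
  rank(A − (-1)·I) = 2, so dim ker(A − (-1)·I) = n − 2 = 2

Summary:
  λ = -1: algebraic multiplicity = 4, geometric multiplicity = 2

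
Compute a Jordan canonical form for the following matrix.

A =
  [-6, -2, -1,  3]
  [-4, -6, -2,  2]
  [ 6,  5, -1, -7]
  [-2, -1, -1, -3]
J_2(-4) ⊕ J_2(-4)

The characteristic polynomial is
  det(x·I − A) = x^4 + 16*x^3 + 96*x^2 + 256*x + 256 = (x + 4)^4

Eigenvalues and multiplicities (the geometric multiplicity of λ is n − rank(A − λI), which equals the number of Jordan blocks for λ):
  λ = -4: algebraic multiplicity = 4, geometric multiplicity = 2

Determining the block sizes for each eigenvalue:
  λ = -4: with am = 4 and gm = 2, the partition is not yet determined (e.g. several partitions of 4 into 2 parts exist). Let N = A − (-4)·I. Computing rank(N^1) = 2, rank(N^2) = 0; the number of blocks of size ≥ j is rank(N^{j−1}) − rank(N^j), giving [2, 2]. So we have 2 block(s) of size 2 → block sizes [2, 2]

Assembling the blocks gives a Jordan form
J =
  [-4,  1,  0,  0]
  [ 0, -4,  0,  0]
  [ 0,  0, -4,  1]
  [ 0,  0,  0, -4]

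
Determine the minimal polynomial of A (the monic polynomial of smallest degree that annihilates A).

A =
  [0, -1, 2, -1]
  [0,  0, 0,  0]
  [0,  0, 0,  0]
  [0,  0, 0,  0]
x^2

The characteristic polynomial is χ_A(x) = x^4, so the eigenvalues are known. The minimal polynomial is
  m_A(x) = Π_λ (x − λ)^{k_λ}
where k_λ is the size of the *largest* Jordan block for λ (equivalently, the smallest k with (A − λI)^k v = 0 for every generalised eigenvector v of λ).

  λ = 0: largest Jordan block has size 2, contributing (x − 0)^2

So m_A(x) = x^2 = x^2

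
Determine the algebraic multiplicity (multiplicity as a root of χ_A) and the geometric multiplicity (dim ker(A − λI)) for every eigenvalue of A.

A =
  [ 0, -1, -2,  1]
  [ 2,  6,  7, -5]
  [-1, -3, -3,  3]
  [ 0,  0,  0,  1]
λ = 1: alg = 4, geom = 2

Step 1 — factor the characteristic polynomial to read off the algebraic multiplicities:
  χ_A(x) = (x - 1)^4

Step 2 — compute geometric multiplicities via the rank-nullity identity g(λ) = n − rank(A − λI):
  rank(A − (1)·I) = 2, so dim ker(A − (1)·I) = n − 2 = 2

Summary:
  λ = 1: algebraic multiplicity = 4, geometric multiplicity = 2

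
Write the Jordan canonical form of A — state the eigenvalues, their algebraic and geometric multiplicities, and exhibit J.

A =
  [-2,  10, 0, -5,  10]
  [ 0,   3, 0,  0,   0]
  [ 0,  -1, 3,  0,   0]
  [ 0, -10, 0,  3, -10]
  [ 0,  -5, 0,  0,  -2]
J_1(-2) ⊕ J_1(-2) ⊕ J_2(3) ⊕ J_1(3)

The characteristic polynomial is
  det(x·I − A) = x^5 - 5*x^4 - 5*x^3 + 45*x^2 - 108 = (x - 3)^3*(x + 2)^2

Eigenvalues and multiplicities (the geometric multiplicity of λ is n − rank(A − λI), which equals the number of Jordan blocks for λ):
  λ = -2: algebraic multiplicity = 2, geometric multiplicity = 2
  λ = 3: algebraic multiplicity = 3, geometric multiplicity = 2

Determining the block sizes for each eigenvalue:
  λ = -2: gm = am = 2, so every block has size 1 → block sizes [1, 1]
  λ = 3: 2 blocks summing to 3 forces exactly one block of size 2 and the rest size 1 → block sizes [2, 1]

Assembling the blocks gives a Jordan form
J =
  [-2,  0, 0, 0, 0]
  [ 0, -2, 0, 0, 0]
  [ 0,  0, 3, 1, 0]
  [ 0,  0, 0, 3, 0]
  [ 0,  0, 0, 0, 3]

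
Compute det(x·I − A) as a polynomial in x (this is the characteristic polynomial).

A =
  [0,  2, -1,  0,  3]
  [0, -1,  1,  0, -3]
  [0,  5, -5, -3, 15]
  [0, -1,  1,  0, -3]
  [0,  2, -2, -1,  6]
x^5

Expanding det(x·I − A) (e.g. by cofactor expansion or by noting that A is similar to its Jordan form J, which has the same characteristic polynomial as A) gives
  χ_A(x) = x^5
which factors as x^5. The eigenvalues (with algebraic multiplicities) are λ = 0 with multiplicity 5.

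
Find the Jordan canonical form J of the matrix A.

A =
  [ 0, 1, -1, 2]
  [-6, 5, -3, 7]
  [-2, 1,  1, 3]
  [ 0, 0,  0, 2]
J_2(2) ⊕ J_2(2)

The characteristic polynomial is
  det(x·I − A) = x^4 - 8*x^3 + 24*x^2 - 32*x + 16 = (x - 2)^4

Eigenvalues and multiplicities (the geometric multiplicity of λ is n − rank(A − λI), which equals the number of Jordan blocks for λ):
  λ = 2: algebraic multiplicity = 4, geometric multiplicity = 2

Determining the block sizes for each eigenvalue:
  λ = 2: with am = 4 and gm = 2, the partition is not yet determined (e.g. several partitions of 4 into 2 parts exist). Let N = A − (2)·I. Computing rank(N^1) = 2, rank(N^2) = 0; the number of blocks of size ≥ j is rank(N^{j−1}) − rank(N^j), giving [2, 2]. So we have 2 block(s) of size 2 → block sizes [2, 2]

Assembling the blocks gives a Jordan form
J =
  [2, 1, 0, 0]
  [0, 2, 0, 0]
  [0, 0, 2, 1]
  [0, 0, 0, 2]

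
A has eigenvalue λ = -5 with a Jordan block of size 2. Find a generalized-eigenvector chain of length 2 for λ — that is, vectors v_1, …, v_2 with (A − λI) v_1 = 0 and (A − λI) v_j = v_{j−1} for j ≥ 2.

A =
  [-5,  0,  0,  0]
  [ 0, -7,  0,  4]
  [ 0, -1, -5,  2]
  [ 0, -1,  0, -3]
A Jordan chain for λ = -5 of length 2:
v_1 = (0, -2, -1, -1)ᵀ
v_2 = (0, 1, 0, 0)ᵀ

Let N = A − (-5)·I. We want v_2 with N^2 v_2 = 0 but N^1 v_2 ≠ 0; then v_{j-1} := N · v_j for j = 2, …, 2.

Pick v_2 = (0, 1, 0, 0)ᵀ.
Then v_1 = N · v_2 = (0, -2, -1, -1)ᵀ.

Sanity check: (A − (-5)·I) v_1 = (0, 0, 0, 0)ᵀ = 0. ✓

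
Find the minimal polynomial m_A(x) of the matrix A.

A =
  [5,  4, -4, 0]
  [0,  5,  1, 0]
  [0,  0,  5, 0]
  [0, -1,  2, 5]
x^3 - 15*x^2 + 75*x - 125

The characteristic polynomial is χ_A(x) = (x - 5)^4, so the eigenvalues are known. The minimal polynomial is
  m_A(x) = Π_λ (x − λ)^{k_λ}
where k_λ is the size of the *largest* Jordan block for λ (equivalently, the smallest k with (A − λI)^k v = 0 for every generalised eigenvector v of λ).

  λ = 5: largest Jordan block has size 3, contributing (x − 5)^3

So m_A(x) = (x - 5)^3 = x^3 - 15*x^2 + 75*x - 125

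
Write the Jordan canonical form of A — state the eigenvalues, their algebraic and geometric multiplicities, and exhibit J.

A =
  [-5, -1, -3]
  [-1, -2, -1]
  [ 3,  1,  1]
J_3(-2)

The characteristic polynomial is
  det(x·I − A) = x^3 + 6*x^2 + 12*x + 8 = (x + 2)^3

Eigenvalues and multiplicities (the geometric multiplicity of λ is n − rank(A − λI), which equals the number of Jordan blocks for λ):
  λ = -2: algebraic multiplicity = 3, geometric multiplicity = 1

Determining the block sizes for each eigenvalue:
  λ = -2: one block (gm = 1), so the single block has size am = 3 → block sizes [3]

Assembling the blocks gives a Jordan form
J =
  [-2,  1,  0]
  [ 0, -2,  1]
  [ 0,  0, -2]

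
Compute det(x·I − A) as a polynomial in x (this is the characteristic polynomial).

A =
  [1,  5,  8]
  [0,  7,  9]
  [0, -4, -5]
x^3 - 3*x^2 + 3*x - 1

Expanding det(x·I − A) (e.g. by cofactor expansion or by noting that A is similar to its Jordan form J, which has the same characteristic polynomial as A) gives
  χ_A(x) = x^3 - 3*x^2 + 3*x - 1
which factors as (x - 1)^3. The eigenvalues (with algebraic multiplicities) are λ = 1 with multiplicity 3.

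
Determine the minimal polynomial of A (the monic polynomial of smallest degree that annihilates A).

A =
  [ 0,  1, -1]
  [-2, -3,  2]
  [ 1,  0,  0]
x^3 + 3*x^2 + 3*x + 1

The characteristic polynomial is χ_A(x) = (x + 1)^3, so the eigenvalues are known. The minimal polynomial is
  m_A(x) = Π_λ (x − λ)^{k_λ}
where k_λ is the size of the *largest* Jordan block for λ (equivalently, the smallest k with (A − λI)^k v = 0 for every generalised eigenvector v of λ).

  λ = -1: largest Jordan block has size 3, contributing (x + 1)^3

So m_A(x) = (x + 1)^3 = x^3 + 3*x^2 + 3*x + 1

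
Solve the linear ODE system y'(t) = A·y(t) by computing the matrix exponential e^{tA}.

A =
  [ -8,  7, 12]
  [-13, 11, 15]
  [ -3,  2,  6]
e^{tA} =
  [-3*t^2*exp(3*t) - 11*t*exp(3*t) + exp(3*t), 3*t^2*exp(3*t)/2 + 7*t*exp(3*t), 9*t^2*exp(3*t)/2 + 12*t*exp(3*t)]
  [-3*t^2*exp(3*t) - 13*t*exp(3*t), 3*t^2*exp(3*t)/2 + 8*t*exp(3*t) + exp(3*t), 9*t^2*exp(3*t)/2 + 15*t*exp(3*t)]
  [-t^2*exp(3*t) - 3*t*exp(3*t), t^2*exp(3*t)/2 + 2*t*exp(3*t), 3*t^2*exp(3*t)/2 + 3*t*exp(3*t) + exp(3*t)]

Strategy: write A = P · J · P⁻¹ where J is a Jordan canonical form, so e^{tA} = P · e^{tJ} · P⁻¹, and e^{tJ} can be computed block-by-block.

A has Jordan form
J =
  [3, 1, 0]
  [0, 3, 1]
  [0, 0, 3]
(up to reordering of blocks).

Per-block formulas:
  For a 3×3 Jordan block J_3(3): exp(t · J_3(3)) = e^(3t)·(I + t·N + (t^2/2)·N^2), where N is the 3×3 nilpotent shift.

After assembling e^{tJ} and conjugating by P, we get:

e^{tA} =
  [-3*t^2*exp(3*t) - 11*t*exp(3*t) + exp(3*t), 3*t^2*exp(3*t)/2 + 7*t*exp(3*t), 9*t^2*exp(3*t)/2 + 12*t*exp(3*t)]
  [-3*t^2*exp(3*t) - 13*t*exp(3*t), 3*t^2*exp(3*t)/2 + 8*t*exp(3*t) + exp(3*t), 9*t^2*exp(3*t)/2 + 15*t*exp(3*t)]
  [-t^2*exp(3*t) - 3*t*exp(3*t), t^2*exp(3*t)/2 + 2*t*exp(3*t), 3*t^2*exp(3*t)/2 + 3*t*exp(3*t) + exp(3*t)]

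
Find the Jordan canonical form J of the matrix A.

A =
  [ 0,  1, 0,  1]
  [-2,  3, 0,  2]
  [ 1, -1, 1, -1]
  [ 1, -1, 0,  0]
J_2(1) ⊕ J_1(1) ⊕ J_1(1)

The characteristic polynomial is
  det(x·I − A) = x^4 - 4*x^3 + 6*x^2 - 4*x + 1 = (x - 1)^4

Eigenvalues and multiplicities (the geometric multiplicity of λ is n − rank(A − λI), which equals the number of Jordan blocks for λ):
  λ = 1: algebraic multiplicity = 4, geometric multiplicity = 3

Determining the block sizes for each eigenvalue:
  λ = 1: 3 blocks summing to 4 forces exactly one block of size 2 and the rest size 1 → block sizes [2, 1, 1]

Assembling the blocks gives a Jordan form
J =
  [1, 1, 0, 0]
  [0, 1, 0, 0]
  [0, 0, 1, 0]
  [0, 0, 0, 1]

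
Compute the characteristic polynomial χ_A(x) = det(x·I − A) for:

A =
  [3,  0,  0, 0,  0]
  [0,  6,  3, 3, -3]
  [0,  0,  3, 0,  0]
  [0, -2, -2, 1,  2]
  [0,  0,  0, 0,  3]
x^5 - 16*x^4 + 102*x^3 - 324*x^2 + 513*x - 324

Expanding det(x·I − A) (e.g. by cofactor expansion or by noting that A is similar to its Jordan form J, which has the same characteristic polynomial as A) gives
  χ_A(x) = x^5 - 16*x^4 + 102*x^3 - 324*x^2 + 513*x - 324
which factors as (x - 4)*(x - 3)^4. The eigenvalues (with algebraic multiplicities) are λ = 3 with multiplicity 4, λ = 4 with multiplicity 1.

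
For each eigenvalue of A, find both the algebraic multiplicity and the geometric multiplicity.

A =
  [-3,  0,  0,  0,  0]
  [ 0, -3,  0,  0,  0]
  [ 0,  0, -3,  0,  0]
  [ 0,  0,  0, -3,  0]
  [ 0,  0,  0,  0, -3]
λ = -3: alg = 5, geom = 5

Step 1 — factor the characteristic polynomial to read off the algebraic multiplicities:
  χ_A(x) = (x + 3)^5

Step 2 — compute geometric multiplicities via the rank-nullity identity g(λ) = n − rank(A − λI):
  rank(A − (-3)·I) = 0, so dim ker(A − (-3)·I) = n − 0 = 5

Summary:
  λ = -3: algebraic multiplicity = 5, geometric multiplicity = 5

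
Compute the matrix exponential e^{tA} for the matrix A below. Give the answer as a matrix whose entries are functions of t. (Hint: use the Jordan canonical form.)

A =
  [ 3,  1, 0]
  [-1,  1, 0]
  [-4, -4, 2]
e^{tA} =
  [t*exp(2*t) + exp(2*t), t*exp(2*t), 0]
  [-t*exp(2*t), -t*exp(2*t) + exp(2*t), 0]
  [-4*t*exp(2*t), -4*t*exp(2*t), exp(2*t)]

Strategy: write A = P · J · P⁻¹ where J is a Jordan canonical form, so e^{tA} = P · e^{tJ} · P⁻¹, and e^{tJ} can be computed block-by-block.

A has Jordan form
J =
  [2, 1, 0]
  [0, 2, 0]
  [0, 0, 2]
(up to reordering of blocks).

Per-block formulas:
  For a 1×1 block at λ = 2: exp(t · [2]) = [e^(2t)].
  For a 2×2 Jordan block J_2(2): exp(t · J_2(2)) = e^(2t)·(I + t·N), where N is the 2×2 nilpotent shift.

After assembling e^{tJ} and conjugating by P, we get:

e^{tA} =
  [t*exp(2*t) + exp(2*t), t*exp(2*t), 0]
  [-t*exp(2*t), -t*exp(2*t) + exp(2*t), 0]
  [-4*t*exp(2*t), -4*t*exp(2*t), exp(2*t)]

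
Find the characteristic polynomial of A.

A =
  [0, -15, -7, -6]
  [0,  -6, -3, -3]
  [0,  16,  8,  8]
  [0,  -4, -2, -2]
x^4

Expanding det(x·I − A) (e.g. by cofactor expansion or by noting that A is similar to its Jordan form J, which has the same characteristic polynomial as A) gives
  χ_A(x) = x^4
which factors as x^4. The eigenvalues (with algebraic multiplicities) are λ = 0 with multiplicity 4.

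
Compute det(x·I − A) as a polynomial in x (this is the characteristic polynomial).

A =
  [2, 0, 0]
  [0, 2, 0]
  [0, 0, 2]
x^3 - 6*x^2 + 12*x - 8

Expanding det(x·I − A) (e.g. by cofactor expansion or by noting that A is similar to its Jordan form J, which has the same characteristic polynomial as A) gives
  χ_A(x) = x^3 - 6*x^2 + 12*x - 8
which factors as (x - 2)^3. The eigenvalues (with algebraic multiplicities) are λ = 2 with multiplicity 3.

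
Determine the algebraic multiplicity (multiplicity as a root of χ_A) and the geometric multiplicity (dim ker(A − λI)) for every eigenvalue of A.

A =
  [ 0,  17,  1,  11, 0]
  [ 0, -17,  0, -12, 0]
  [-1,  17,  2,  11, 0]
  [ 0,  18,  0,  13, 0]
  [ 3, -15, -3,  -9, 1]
λ = -5: alg = 1, geom = 1; λ = 1: alg = 4, geom = 3

Step 1 — factor the characteristic polynomial to read off the algebraic multiplicities:
  χ_A(x) = (x - 1)^4*(x + 5)

Step 2 — compute geometric multiplicities via the rank-nullity identity g(λ) = n − rank(A − λI):
  rank(A − (-5)·I) = 4, so dim ker(A − (-5)·I) = n − 4 = 1
  rank(A − (1)·I) = 2, so dim ker(A − (1)·I) = n − 2 = 3

Summary:
  λ = -5: algebraic multiplicity = 1, geometric multiplicity = 1
  λ = 1: algebraic multiplicity = 4, geometric multiplicity = 3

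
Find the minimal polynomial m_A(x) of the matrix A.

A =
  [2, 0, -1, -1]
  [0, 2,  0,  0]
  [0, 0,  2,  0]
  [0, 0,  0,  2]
x^2 - 4*x + 4

The characteristic polynomial is χ_A(x) = (x - 2)^4, so the eigenvalues are known. The minimal polynomial is
  m_A(x) = Π_λ (x − λ)^{k_λ}
where k_λ is the size of the *largest* Jordan block for λ (equivalently, the smallest k with (A − λI)^k v = 0 for every generalised eigenvector v of λ).

  λ = 2: largest Jordan block has size 2, contributing (x − 2)^2

So m_A(x) = (x - 2)^2 = x^2 - 4*x + 4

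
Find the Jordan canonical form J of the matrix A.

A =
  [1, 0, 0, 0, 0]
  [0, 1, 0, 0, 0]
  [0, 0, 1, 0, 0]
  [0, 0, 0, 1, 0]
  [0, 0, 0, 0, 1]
J_1(1) ⊕ J_1(1) ⊕ J_1(1) ⊕ J_1(1) ⊕ J_1(1)

The characteristic polynomial is
  det(x·I − A) = x^5 - 5*x^4 + 10*x^3 - 10*x^2 + 5*x - 1 = (x - 1)^5

Eigenvalues and multiplicities (the geometric multiplicity of λ is n − rank(A − λI), which equals the number of Jordan blocks for λ):
  λ = 1: algebraic multiplicity = 5, geometric multiplicity = 5

Determining the block sizes for each eigenvalue:
  λ = 1: gm = am = 5, so every block has size 1 → block sizes [1, 1, 1, 1, 1]

Assembling the blocks gives a Jordan form
J =
  [1, 0, 0, 0, 0]
  [0, 1, 0, 0, 0]
  [0, 0, 1, 0, 0]
  [0, 0, 0, 1, 0]
  [0, 0, 0, 0, 1]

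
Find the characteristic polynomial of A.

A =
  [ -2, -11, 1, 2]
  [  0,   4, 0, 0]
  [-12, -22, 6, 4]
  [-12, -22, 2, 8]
x^4 - 16*x^3 + 96*x^2 - 256*x + 256

Expanding det(x·I − A) (e.g. by cofactor expansion or by noting that A is similar to its Jordan form J, which has the same characteristic polynomial as A) gives
  χ_A(x) = x^4 - 16*x^3 + 96*x^2 - 256*x + 256
which factors as (x - 4)^4. The eigenvalues (with algebraic multiplicities) are λ = 4 with multiplicity 4.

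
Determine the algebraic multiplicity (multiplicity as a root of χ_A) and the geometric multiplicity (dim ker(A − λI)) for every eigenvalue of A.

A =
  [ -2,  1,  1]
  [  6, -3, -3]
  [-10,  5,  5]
λ = 0: alg = 3, geom = 2

Step 1 — factor the characteristic polynomial to read off the algebraic multiplicities:
  χ_A(x) = x^3

Step 2 — compute geometric multiplicities via the rank-nullity identity g(λ) = n − rank(A − λI):
  rank(A − (0)·I) = 1, so dim ker(A − (0)·I) = n − 1 = 2

Summary:
  λ = 0: algebraic multiplicity = 3, geometric multiplicity = 2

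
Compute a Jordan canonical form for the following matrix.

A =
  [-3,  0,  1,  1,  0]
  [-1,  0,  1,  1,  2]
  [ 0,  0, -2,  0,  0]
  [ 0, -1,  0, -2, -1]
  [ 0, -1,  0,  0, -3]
J_3(-2) ⊕ J_1(-2) ⊕ J_1(-2)

The characteristic polynomial is
  det(x·I − A) = x^5 + 10*x^4 + 40*x^3 + 80*x^2 + 80*x + 32 = (x + 2)^5

Eigenvalues and multiplicities (the geometric multiplicity of λ is n − rank(A − λI), which equals the number of Jordan blocks for λ):
  λ = -2: algebraic multiplicity = 5, geometric multiplicity = 3

Determining the block sizes for each eigenvalue:
  λ = -2: with am = 5 and gm = 3, the partition is not yet determined (e.g. several partitions of 5 into 3 parts exist). Let N = A − (-2)·I. Computing rank(N^1) = 2, rank(N^2) = 1, rank(N^3) = 0; the number of blocks of size ≥ j is rank(N^{j−1}) − rank(N^j), giving [3, 1, 1]. So we have 1 block(s) of size 3, 2 block(s) of size 1 → block sizes [3, 1, 1]

Assembling the blocks gives a Jordan form
J =
  [-2,  1,  0,  0,  0]
  [ 0, -2,  1,  0,  0]
  [ 0,  0, -2,  0,  0]
  [ 0,  0,  0, -2,  0]
  [ 0,  0,  0,  0, -2]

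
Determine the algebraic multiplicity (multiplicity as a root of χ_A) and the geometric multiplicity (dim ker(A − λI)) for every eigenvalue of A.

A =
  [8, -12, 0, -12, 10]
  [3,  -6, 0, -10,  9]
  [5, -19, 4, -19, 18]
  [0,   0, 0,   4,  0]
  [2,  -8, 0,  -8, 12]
λ = 4: alg = 4, geom = 2; λ = 6: alg = 1, geom = 1

Step 1 — factor the characteristic polynomial to read off the algebraic multiplicities:
  χ_A(x) = (x - 6)*(x - 4)^4

Step 2 — compute geometric multiplicities via the rank-nullity identity g(λ) = n − rank(A − λI):
  rank(A − (4)·I) = 3, so dim ker(A − (4)·I) = n − 3 = 2
  rank(A − (6)·I) = 4, so dim ker(A − (6)·I) = n − 4 = 1

Summary:
  λ = 4: algebraic multiplicity = 4, geometric multiplicity = 2
  λ = 6: algebraic multiplicity = 1, geometric multiplicity = 1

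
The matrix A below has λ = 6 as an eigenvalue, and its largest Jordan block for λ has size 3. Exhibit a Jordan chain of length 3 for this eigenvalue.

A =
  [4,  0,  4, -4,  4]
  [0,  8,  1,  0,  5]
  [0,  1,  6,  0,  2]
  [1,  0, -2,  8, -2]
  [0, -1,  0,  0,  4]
A Jordan chain for λ = 6 of length 3:
v_1 = (0, 2, 1, 0, -1)ᵀ
v_2 = (4, 1, 0, -2, 0)ᵀ
v_3 = (0, 0, 1, 0, 0)ᵀ

Let N = A − (6)·I. We want v_3 with N^3 v_3 = 0 but N^2 v_3 ≠ 0; then v_{j-1} := N · v_j for j = 3, …, 2.

Pick v_3 = (0, 0, 1, 0, 0)ᵀ.
Then v_2 = N · v_3 = (4, 1, 0, -2, 0)ᵀ.
Then v_1 = N · v_2 = (0, 2, 1, 0, -1)ᵀ.

Sanity check: (A − (6)·I) v_1 = (0, 0, 0, 0, 0)ᵀ = 0. ✓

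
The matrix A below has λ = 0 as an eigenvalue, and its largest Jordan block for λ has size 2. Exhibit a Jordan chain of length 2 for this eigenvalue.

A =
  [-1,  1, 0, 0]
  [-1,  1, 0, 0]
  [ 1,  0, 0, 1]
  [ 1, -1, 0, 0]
A Jordan chain for λ = 0 of length 2:
v_1 = (-1, -1, 1, 1)ᵀ
v_2 = (1, 0, 0, 0)ᵀ

Let N = A − (0)·I. We want v_2 with N^2 v_2 = 0 but N^1 v_2 ≠ 0; then v_{j-1} := N · v_j for j = 2, …, 2.

Pick v_2 = (1, 0, 0, 0)ᵀ.
Then v_1 = N · v_2 = (-1, -1, 1, 1)ᵀ.

Sanity check: (A − (0)·I) v_1 = (0, 0, 0, 0)ᵀ = 0. ✓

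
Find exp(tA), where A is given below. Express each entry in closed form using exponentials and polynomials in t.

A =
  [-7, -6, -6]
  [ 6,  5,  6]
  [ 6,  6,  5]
e^{tA} =
  [-exp(5*t) + 2*exp(-t), -exp(5*t) + exp(-t), -exp(5*t) + exp(-t)]
  [exp(5*t) - exp(-t), exp(5*t), exp(5*t) - exp(-t)]
  [exp(5*t) - exp(-t), exp(5*t) - exp(-t), exp(5*t)]

Strategy: write A = P · J · P⁻¹ where J is a Jordan canonical form, so e^{tA} = P · e^{tJ} · P⁻¹, and e^{tJ} can be computed block-by-block.

A has Jordan form
J =
  [-1,  0, 0]
  [ 0, -1, 0]
  [ 0,  0, 5]
(up to reordering of blocks).

Per-block formulas:
  For a 1×1 block at λ = -1: exp(t · [-1]) = [e^(-1t)].
  For a 1×1 block at λ = 5: exp(t · [5]) = [e^(5t)].

After assembling e^{tJ} and conjugating by P, we get:

e^{tA} =
  [-exp(5*t) + 2*exp(-t), -exp(5*t) + exp(-t), -exp(5*t) + exp(-t)]
  [exp(5*t) - exp(-t), exp(5*t), exp(5*t) - exp(-t)]
  [exp(5*t) - exp(-t), exp(5*t) - exp(-t), exp(5*t)]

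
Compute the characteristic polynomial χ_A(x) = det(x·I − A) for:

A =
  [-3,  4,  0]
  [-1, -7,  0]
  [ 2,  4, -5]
x^3 + 15*x^2 + 75*x + 125

Expanding det(x·I − A) (e.g. by cofactor expansion or by noting that A is similar to its Jordan form J, which has the same characteristic polynomial as A) gives
  χ_A(x) = x^3 + 15*x^2 + 75*x + 125
which factors as (x + 5)^3. The eigenvalues (with algebraic multiplicities) are λ = -5 with multiplicity 3.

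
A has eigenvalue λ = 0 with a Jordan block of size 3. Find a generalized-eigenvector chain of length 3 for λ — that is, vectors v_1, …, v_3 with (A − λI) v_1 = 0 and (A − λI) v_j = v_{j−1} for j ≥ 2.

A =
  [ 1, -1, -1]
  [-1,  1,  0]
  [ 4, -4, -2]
A Jordan chain for λ = 0 of length 3:
v_1 = (-2, -2, 0)ᵀ
v_2 = (1, -1, 4)ᵀ
v_3 = (1, 0, 0)ᵀ

Let N = A − (0)·I. We want v_3 with N^3 v_3 = 0 but N^2 v_3 ≠ 0; then v_{j-1} := N · v_j for j = 3, …, 2.

Pick v_3 = (1, 0, 0)ᵀ.
Then v_2 = N · v_3 = (1, -1, 4)ᵀ.
Then v_1 = N · v_2 = (-2, -2, 0)ᵀ.

Sanity check: (A − (0)·I) v_1 = (0, 0, 0)ᵀ = 0. ✓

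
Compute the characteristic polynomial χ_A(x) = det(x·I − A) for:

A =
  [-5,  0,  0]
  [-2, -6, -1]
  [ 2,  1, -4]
x^3 + 15*x^2 + 75*x + 125

Expanding det(x·I − A) (e.g. by cofactor expansion or by noting that A is similar to its Jordan form J, which has the same characteristic polynomial as A) gives
  χ_A(x) = x^3 + 15*x^2 + 75*x + 125
which factors as (x + 5)^3. The eigenvalues (with algebraic multiplicities) are λ = -5 with multiplicity 3.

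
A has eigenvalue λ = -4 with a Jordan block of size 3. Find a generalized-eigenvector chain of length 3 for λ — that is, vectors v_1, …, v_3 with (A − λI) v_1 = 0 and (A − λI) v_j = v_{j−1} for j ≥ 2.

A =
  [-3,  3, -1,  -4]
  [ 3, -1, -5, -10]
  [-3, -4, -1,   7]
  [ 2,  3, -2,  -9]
A Jordan chain for λ = -4 of length 3:
v_1 = (1, -1, 2, -1)ᵀ
v_2 = (-2, 0, 1, -1)ᵀ
v_3 = (1, -1, 0, 0)ᵀ

Let N = A − (-4)·I. We want v_3 with N^3 v_3 = 0 but N^2 v_3 ≠ 0; then v_{j-1} := N · v_j for j = 3, …, 2.

Pick v_3 = (1, -1, 0, 0)ᵀ.
Then v_2 = N · v_3 = (-2, 0, 1, -1)ᵀ.
Then v_1 = N · v_2 = (1, -1, 2, -1)ᵀ.

Sanity check: (A − (-4)·I) v_1 = (0, 0, 0, 0)ᵀ = 0. ✓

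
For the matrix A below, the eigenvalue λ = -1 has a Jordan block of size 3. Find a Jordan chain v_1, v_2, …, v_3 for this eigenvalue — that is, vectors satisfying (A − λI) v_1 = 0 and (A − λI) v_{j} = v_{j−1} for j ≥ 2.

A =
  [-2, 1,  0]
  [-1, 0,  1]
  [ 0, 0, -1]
A Jordan chain for λ = -1 of length 3:
v_1 = (1, 1, 0)ᵀ
v_2 = (0, 1, 0)ᵀ
v_3 = (0, 0, 1)ᵀ

Let N = A − (-1)·I. We want v_3 with N^3 v_3 = 0 but N^2 v_3 ≠ 0; then v_{j-1} := N · v_j for j = 3, …, 2.

Pick v_3 = (0, 0, 1)ᵀ.
Then v_2 = N · v_3 = (0, 1, 0)ᵀ.
Then v_1 = N · v_2 = (1, 1, 0)ᵀ.

Sanity check: (A − (-1)·I) v_1 = (0, 0, 0)ᵀ = 0. ✓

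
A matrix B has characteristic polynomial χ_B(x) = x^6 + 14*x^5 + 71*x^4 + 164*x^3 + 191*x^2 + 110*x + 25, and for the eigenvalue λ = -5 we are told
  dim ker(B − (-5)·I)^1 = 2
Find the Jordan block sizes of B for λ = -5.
Block sizes for λ = -5: [1, 1]

From the dimensions of kernels of powers, the number of Jordan blocks of size at least j is d_j − d_{j−1} where d_j = dim ker(N^j) (with d_0 = 0). Computing the differences gives [2].
The number of blocks of size exactly k is (#blocks of size ≥ k) − (#blocks of size ≥ k + 1), so the partition is: 2 block(s) of size 1.
In nonincreasing order the block sizes are [1, 1].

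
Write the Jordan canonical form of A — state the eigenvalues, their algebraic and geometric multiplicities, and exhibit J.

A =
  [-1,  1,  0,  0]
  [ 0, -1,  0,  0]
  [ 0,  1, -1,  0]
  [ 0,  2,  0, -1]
J_2(-1) ⊕ J_1(-1) ⊕ J_1(-1)

The characteristic polynomial is
  det(x·I − A) = x^4 + 4*x^3 + 6*x^2 + 4*x + 1 = (x + 1)^4

Eigenvalues and multiplicities (the geometric multiplicity of λ is n − rank(A − λI), which equals the number of Jordan blocks for λ):
  λ = -1: algebraic multiplicity = 4, geometric multiplicity = 3

Determining the block sizes for each eigenvalue:
  λ = -1: 3 blocks summing to 4 forces exactly one block of size 2 and the rest size 1 → block sizes [2, 1, 1]

Assembling the blocks gives a Jordan form
J =
  [-1,  1,  0,  0]
  [ 0, -1,  0,  0]
  [ 0,  0, -1,  0]
  [ 0,  0,  0, -1]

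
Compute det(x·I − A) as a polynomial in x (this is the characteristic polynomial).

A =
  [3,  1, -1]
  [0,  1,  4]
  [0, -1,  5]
x^3 - 9*x^2 + 27*x - 27

Expanding det(x·I − A) (e.g. by cofactor expansion or by noting that A is similar to its Jordan form J, which has the same characteristic polynomial as A) gives
  χ_A(x) = x^3 - 9*x^2 + 27*x - 27
which factors as (x - 3)^3. The eigenvalues (with algebraic multiplicities) are λ = 3 with multiplicity 3.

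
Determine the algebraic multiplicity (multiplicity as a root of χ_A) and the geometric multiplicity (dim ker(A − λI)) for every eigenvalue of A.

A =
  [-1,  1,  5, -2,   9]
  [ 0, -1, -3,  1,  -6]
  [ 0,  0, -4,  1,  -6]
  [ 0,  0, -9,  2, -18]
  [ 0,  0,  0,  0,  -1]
λ = -1: alg = 5, geom = 3

Step 1 — factor the characteristic polynomial to read off the algebraic multiplicities:
  χ_A(x) = (x + 1)^5

Step 2 — compute geometric multiplicities via the rank-nullity identity g(λ) = n − rank(A − λI):
  rank(A − (-1)·I) = 2, so dim ker(A − (-1)·I) = n − 2 = 3

Summary:
  λ = -1: algebraic multiplicity = 5, geometric multiplicity = 3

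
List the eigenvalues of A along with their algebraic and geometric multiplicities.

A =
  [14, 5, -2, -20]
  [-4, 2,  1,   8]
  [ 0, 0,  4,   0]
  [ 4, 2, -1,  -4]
λ = 4: alg = 4, geom = 2

Step 1 — factor the characteristic polynomial to read off the algebraic multiplicities:
  χ_A(x) = (x - 4)^4

Step 2 — compute geometric multiplicities via the rank-nullity identity g(λ) = n − rank(A − λI):
  rank(A − (4)·I) = 2, so dim ker(A − (4)·I) = n − 2 = 2

Summary:
  λ = 4: algebraic multiplicity = 4, geometric multiplicity = 2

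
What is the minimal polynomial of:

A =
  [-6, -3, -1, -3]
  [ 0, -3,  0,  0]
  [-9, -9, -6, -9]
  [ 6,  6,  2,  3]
x^2 + 6*x + 9

The characteristic polynomial is χ_A(x) = (x + 3)^4, so the eigenvalues are known. The minimal polynomial is
  m_A(x) = Π_λ (x − λ)^{k_λ}
where k_λ is the size of the *largest* Jordan block for λ (equivalently, the smallest k with (A − λI)^k v = 0 for every generalised eigenvector v of λ).

  λ = -3: largest Jordan block has size 2, contributing (x + 3)^2

So m_A(x) = (x + 3)^2 = x^2 + 6*x + 9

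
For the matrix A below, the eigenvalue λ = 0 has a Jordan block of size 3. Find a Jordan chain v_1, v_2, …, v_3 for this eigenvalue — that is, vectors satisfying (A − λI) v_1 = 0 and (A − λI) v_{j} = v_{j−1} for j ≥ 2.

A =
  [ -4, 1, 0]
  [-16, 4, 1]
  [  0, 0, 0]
A Jordan chain for λ = 0 of length 3:
v_1 = (1, 4, 0)ᵀ
v_2 = (0, 1, 0)ᵀ
v_3 = (0, 0, 1)ᵀ

Let N = A − (0)·I. We want v_3 with N^3 v_3 = 0 but N^2 v_3 ≠ 0; then v_{j-1} := N · v_j for j = 3, …, 2.

Pick v_3 = (0, 0, 1)ᵀ.
Then v_2 = N · v_3 = (0, 1, 0)ᵀ.
Then v_1 = N · v_2 = (1, 4, 0)ᵀ.

Sanity check: (A − (0)·I) v_1 = (0, 0, 0)ᵀ = 0. ✓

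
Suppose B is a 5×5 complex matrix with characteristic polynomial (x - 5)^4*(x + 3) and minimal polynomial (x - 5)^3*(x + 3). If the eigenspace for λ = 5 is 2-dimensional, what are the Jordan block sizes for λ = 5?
Block sizes for λ = 5: [3, 1]

Step 1 — from the characteristic polynomial, algebraic multiplicity of λ = 5 is 4. From dim ker(B − (5)·I) = 2, there are exactly 2 Jordan blocks for λ = 5.
Step 2 — from the minimal polynomial, the factor (x − 5)^3 tells us the largest block for λ = 5 has size 3.
Step 3 — with total size 4, 2 blocks, and largest block 3, the block sizes (in nonincreasing order) are [3, 1].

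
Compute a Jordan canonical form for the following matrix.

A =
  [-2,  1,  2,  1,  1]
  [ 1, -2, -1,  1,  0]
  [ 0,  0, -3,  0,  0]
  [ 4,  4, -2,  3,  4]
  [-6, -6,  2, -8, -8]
J_3(-3) ⊕ J_1(-2) ⊕ J_1(-1)

The characteristic polynomial is
  det(x·I − A) = x^5 + 12*x^4 + 56*x^3 + 126*x^2 + 135*x + 54 = (x + 1)*(x + 2)*(x + 3)^3

Eigenvalues and multiplicities (the geometric multiplicity of λ is n − rank(A − λI), which equals the number of Jordan blocks for λ):
  λ = -3: algebraic multiplicity = 3, geometric multiplicity = 1
  λ = -2: algebraic multiplicity = 1, geometric multiplicity = 1
  λ = -1: algebraic multiplicity = 1, geometric multiplicity = 1

Determining the block sizes for each eigenvalue:
  λ = -3: one block (gm = 1), so the single block has size am = 3 → block sizes [3]
  λ = -2: one block (gm = 1), so the single block has size am = 1 → block sizes [1]
  λ = -1: one block (gm = 1), so the single block has size am = 1 → block sizes [1]

Assembling the blocks gives a Jordan form
J =
  [-3,  1,  0,  0,  0]
  [ 0, -3,  1,  0,  0]
  [ 0,  0, -3,  0,  0]
  [ 0,  0,  0, -2,  0]
  [ 0,  0,  0,  0, -1]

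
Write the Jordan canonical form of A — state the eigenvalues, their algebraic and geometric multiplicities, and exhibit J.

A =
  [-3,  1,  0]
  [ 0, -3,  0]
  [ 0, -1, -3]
J_2(-3) ⊕ J_1(-3)

The characteristic polynomial is
  det(x·I − A) = x^3 + 9*x^2 + 27*x + 27 = (x + 3)^3

Eigenvalues and multiplicities (the geometric multiplicity of λ is n − rank(A − λI), which equals the number of Jordan blocks for λ):
  λ = -3: algebraic multiplicity = 3, geometric multiplicity = 2

Determining the block sizes for each eigenvalue:
  λ = -3: 2 blocks summing to 3 forces exactly one block of size 2 and the rest size 1 → block sizes [2, 1]

Assembling the blocks gives a Jordan form
J =
  [-3,  1,  0]
  [ 0, -3,  0]
  [ 0,  0, -3]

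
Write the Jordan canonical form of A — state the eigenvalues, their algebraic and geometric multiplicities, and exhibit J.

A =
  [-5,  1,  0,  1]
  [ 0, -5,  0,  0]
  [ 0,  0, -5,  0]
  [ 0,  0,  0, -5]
J_2(-5) ⊕ J_1(-5) ⊕ J_1(-5)

The characteristic polynomial is
  det(x·I − A) = x^4 + 20*x^3 + 150*x^2 + 500*x + 625 = (x + 5)^4

Eigenvalues and multiplicities (the geometric multiplicity of λ is n − rank(A − λI), which equals the number of Jordan blocks for λ):
  λ = -5: algebraic multiplicity = 4, geometric multiplicity = 3

Determining the block sizes for each eigenvalue:
  λ = -5: 3 blocks summing to 4 forces exactly one block of size 2 and the rest size 1 → block sizes [2, 1, 1]

Assembling the blocks gives a Jordan form
J =
  [-5,  1,  0,  0]
  [ 0, -5,  0,  0]
  [ 0,  0, -5,  0]
  [ 0,  0,  0, -5]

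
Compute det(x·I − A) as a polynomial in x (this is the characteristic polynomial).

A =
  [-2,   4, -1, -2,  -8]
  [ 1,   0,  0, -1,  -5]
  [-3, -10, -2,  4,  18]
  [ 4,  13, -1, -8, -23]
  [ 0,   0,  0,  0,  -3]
x^5 + 15*x^4 + 90*x^3 + 270*x^2 + 405*x + 243

Expanding det(x·I − A) (e.g. by cofactor expansion or by noting that A is similar to its Jordan form J, which has the same characteristic polynomial as A) gives
  χ_A(x) = x^5 + 15*x^4 + 90*x^3 + 270*x^2 + 405*x + 243
which factors as (x + 3)^5. The eigenvalues (with algebraic multiplicities) are λ = -3 with multiplicity 5.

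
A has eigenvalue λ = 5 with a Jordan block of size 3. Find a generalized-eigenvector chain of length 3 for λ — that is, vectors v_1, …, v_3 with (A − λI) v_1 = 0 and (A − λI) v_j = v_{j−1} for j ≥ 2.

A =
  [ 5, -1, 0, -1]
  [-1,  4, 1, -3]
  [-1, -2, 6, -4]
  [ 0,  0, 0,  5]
A Jordan chain for λ = 5 of length 3:
v_1 = (1, 0, 1, 0)ᵀ
v_2 = (0, -1, -1, 0)ᵀ
v_3 = (1, 0, 0, 0)ᵀ

Let N = A − (5)·I. We want v_3 with N^3 v_3 = 0 but N^2 v_3 ≠ 0; then v_{j-1} := N · v_j for j = 3, …, 2.

Pick v_3 = (1, 0, 0, 0)ᵀ.
Then v_2 = N · v_3 = (0, -1, -1, 0)ᵀ.
Then v_1 = N · v_2 = (1, 0, 1, 0)ᵀ.

Sanity check: (A − (5)·I) v_1 = (0, 0, 0, 0)ᵀ = 0. ✓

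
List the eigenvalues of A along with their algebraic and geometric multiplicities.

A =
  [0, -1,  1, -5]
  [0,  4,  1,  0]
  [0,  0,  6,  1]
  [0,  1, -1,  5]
λ = 0: alg = 1, geom = 1; λ = 5: alg = 3, geom = 1

Step 1 — factor the characteristic polynomial to read off the algebraic multiplicities:
  χ_A(x) = x*(x - 5)^3

Step 2 — compute geometric multiplicities via the rank-nullity identity g(λ) = n − rank(A − λI):
  rank(A − (0)·I) = 3, so dim ker(A − (0)·I) = n − 3 = 1
  rank(A − (5)·I) = 3, so dim ker(A − (5)·I) = n − 3 = 1

Summary:
  λ = 0: algebraic multiplicity = 1, geometric multiplicity = 1
  λ = 5: algebraic multiplicity = 3, geometric multiplicity = 1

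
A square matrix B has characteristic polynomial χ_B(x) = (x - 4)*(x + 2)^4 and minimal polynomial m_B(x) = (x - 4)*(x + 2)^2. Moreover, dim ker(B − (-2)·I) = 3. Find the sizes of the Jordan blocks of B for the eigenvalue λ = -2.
Block sizes for λ = -2: [2, 1, 1]

Step 1 — from the characteristic polynomial, algebraic multiplicity of λ = -2 is 4. From dim ker(B − (-2)·I) = 3, there are exactly 3 Jordan blocks for λ = -2.
Step 2 — from the minimal polynomial, the factor (x + 2)^2 tells us the largest block for λ = -2 has size 2.
Step 3 — with total size 4, 3 blocks, and largest block 2, the block sizes (in nonincreasing order) are [2, 1, 1].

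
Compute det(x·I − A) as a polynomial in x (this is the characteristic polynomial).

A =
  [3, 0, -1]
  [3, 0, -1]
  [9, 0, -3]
x^3

Expanding det(x·I − A) (e.g. by cofactor expansion or by noting that A is similar to its Jordan form J, which has the same characteristic polynomial as A) gives
  χ_A(x) = x^3
which factors as x^3. The eigenvalues (with algebraic multiplicities) are λ = 0 with multiplicity 3.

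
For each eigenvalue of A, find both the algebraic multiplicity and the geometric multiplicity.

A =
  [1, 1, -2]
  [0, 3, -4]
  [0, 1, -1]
λ = 1: alg = 3, geom = 2

Step 1 — factor the characteristic polynomial to read off the algebraic multiplicities:
  χ_A(x) = (x - 1)^3

Step 2 — compute geometric multiplicities via the rank-nullity identity g(λ) = n − rank(A − λI):
  rank(A − (1)·I) = 1, so dim ker(A − (1)·I) = n − 1 = 2

Summary:
  λ = 1: algebraic multiplicity = 3, geometric multiplicity = 2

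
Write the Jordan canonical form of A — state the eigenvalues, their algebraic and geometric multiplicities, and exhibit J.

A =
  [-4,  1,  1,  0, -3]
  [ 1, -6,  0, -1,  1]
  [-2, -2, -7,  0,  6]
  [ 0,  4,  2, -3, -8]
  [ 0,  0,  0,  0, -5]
J_3(-5) ⊕ J_1(-5) ⊕ J_1(-5)

The characteristic polynomial is
  det(x·I − A) = x^5 + 25*x^4 + 250*x^3 + 1250*x^2 + 3125*x + 3125 = (x + 5)^5

Eigenvalues and multiplicities (the geometric multiplicity of λ is n − rank(A − λI), which equals the number of Jordan blocks for λ):
  λ = -5: algebraic multiplicity = 5, geometric multiplicity = 3

Determining the block sizes for each eigenvalue:
  λ = -5: with am = 5 and gm = 3, the partition is not yet determined (e.g. several partitions of 5 into 3 parts exist). Let N = A − (-5)·I. Computing rank(N^1) = 2, rank(N^2) = 1, rank(N^3) = 0; the number of blocks of size ≥ j is rank(N^{j−1}) − rank(N^j), giving [3, 1, 1]. So we have 1 block(s) of size 3, 2 block(s) of size 1 → block sizes [3, 1, 1]

Assembling the blocks gives a Jordan form
J =
  [-5,  1,  0,  0,  0]
  [ 0, -5,  1,  0,  0]
  [ 0,  0, -5,  0,  0]
  [ 0,  0,  0, -5,  0]
  [ 0,  0,  0,  0, -5]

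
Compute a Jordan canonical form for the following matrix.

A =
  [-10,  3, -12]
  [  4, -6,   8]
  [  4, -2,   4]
J_2(-4) ⊕ J_1(-4)

The characteristic polynomial is
  det(x·I − A) = x^3 + 12*x^2 + 48*x + 64 = (x + 4)^3

Eigenvalues and multiplicities (the geometric multiplicity of λ is n − rank(A − λI), which equals the number of Jordan blocks for λ):
  λ = -4: algebraic multiplicity = 3, geometric multiplicity = 2

Determining the block sizes for each eigenvalue:
  λ = -4: 2 blocks summing to 3 forces exactly one block of size 2 and the rest size 1 → block sizes [2, 1]

Assembling the blocks gives a Jordan form
J =
  [-4,  1,  0]
  [ 0, -4,  0]
  [ 0,  0, -4]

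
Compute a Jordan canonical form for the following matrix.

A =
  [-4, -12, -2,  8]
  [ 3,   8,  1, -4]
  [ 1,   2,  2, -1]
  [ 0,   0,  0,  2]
J_3(2) ⊕ J_1(2)

The characteristic polynomial is
  det(x·I − A) = x^4 - 8*x^3 + 24*x^2 - 32*x + 16 = (x - 2)^4

Eigenvalues and multiplicities (the geometric multiplicity of λ is n − rank(A − λI), which equals the number of Jordan blocks for λ):
  λ = 2: algebraic multiplicity = 4, geometric multiplicity = 2

Determining the block sizes for each eigenvalue:
  λ = 2: with am = 4 and gm = 2, the partition is not yet determined (e.g. several partitions of 4 into 2 parts exist). Let N = A − (2)·I. Computing rank(N^1) = 2, rank(N^2) = 1, rank(N^3) = 0; the number of blocks of size ≥ j is rank(N^{j−1}) − rank(N^j), giving [2, 1, 1]. So we have 1 block(s) of size 3, 1 block(s) of size 1 → block sizes [3, 1]

Assembling the blocks gives a Jordan form
J =
  [2, 1, 0, 0]
  [0, 2, 1, 0]
  [0, 0, 2, 0]
  [0, 0, 0, 2]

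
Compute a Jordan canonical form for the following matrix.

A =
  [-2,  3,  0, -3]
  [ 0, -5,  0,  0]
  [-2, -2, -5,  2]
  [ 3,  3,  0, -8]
J_2(-5) ⊕ J_1(-5) ⊕ J_1(-5)

The characteristic polynomial is
  det(x·I − A) = x^4 + 20*x^3 + 150*x^2 + 500*x + 625 = (x + 5)^4

Eigenvalues and multiplicities (the geometric multiplicity of λ is n − rank(A − λI), which equals the number of Jordan blocks for λ):
  λ = -5: algebraic multiplicity = 4, geometric multiplicity = 3

Determining the block sizes for each eigenvalue:
  λ = -5: 3 blocks summing to 4 forces exactly one block of size 2 and the rest size 1 → block sizes [2, 1, 1]

Assembling the blocks gives a Jordan form
J =
  [-5,  1,  0,  0]
  [ 0, -5,  0,  0]
  [ 0,  0, -5,  0]
  [ 0,  0,  0, -5]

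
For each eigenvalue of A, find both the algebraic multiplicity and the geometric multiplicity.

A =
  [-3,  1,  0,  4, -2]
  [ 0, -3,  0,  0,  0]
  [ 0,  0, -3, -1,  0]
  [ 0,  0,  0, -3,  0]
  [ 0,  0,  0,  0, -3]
λ = -3: alg = 5, geom = 3

Step 1 — factor the characteristic polynomial to read off the algebraic multiplicities:
  χ_A(x) = (x + 3)^5

Step 2 — compute geometric multiplicities via the rank-nullity identity g(λ) = n − rank(A − λI):
  rank(A − (-3)·I) = 2, so dim ker(A − (-3)·I) = n − 2 = 3

Summary:
  λ = -3: algebraic multiplicity = 5, geometric multiplicity = 3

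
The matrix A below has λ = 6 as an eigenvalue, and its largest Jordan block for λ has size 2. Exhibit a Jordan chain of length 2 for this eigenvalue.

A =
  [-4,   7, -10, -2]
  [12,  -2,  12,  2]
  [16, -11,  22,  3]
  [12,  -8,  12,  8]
A Jordan chain for λ = 6 of length 2:
v_1 = (-10, 12, 16, 12)ᵀ
v_2 = (1, 0, 0, 0)ᵀ

Let N = A − (6)·I. We want v_2 with N^2 v_2 = 0 but N^1 v_2 ≠ 0; then v_{j-1} := N · v_j for j = 2, …, 2.

Pick v_2 = (1, 0, 0, 0)ᵀ.
Then v_1 = N · v_2 = (-10, 12, 16, 12)ᵀ.

Sanity check: (A − (6)·I) v_1 = (0, 0, 0, 0)ᵀ = 0. ✓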